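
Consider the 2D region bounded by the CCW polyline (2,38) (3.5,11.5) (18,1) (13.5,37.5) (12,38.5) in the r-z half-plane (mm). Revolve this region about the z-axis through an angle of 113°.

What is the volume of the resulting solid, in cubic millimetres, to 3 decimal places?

Volume = 7540.996 mm³

Profile (r,z), 5 vertices: (2,38) (3.5,11.5) (18,1) (13.5,37.5) (12,38.5)
edge 0: (2,38)→(3.5,11.5)  cross = 2·11.5 − 3.5·38 = -110.0000; (r_i+r_j)·cross = 5.5·-110.0000 = -605.0000
edge 1: (3.5,11.5)→(18,1)  cross = 3.5·1 − 18·11.5 = -203.5000; (r_i+r_j)·cross = 21.5·-203.5000 = -4375.2500
edge 2: (18,1)→(13.5,37.5)  cross = 18·37.5 − 13.5·1 = 661.5000; (r_i+r_j)·cross = 31.5·661.5000 = 20837.2500
edge 3: (13.5,37.5)→(12,38.5)  cross = 13.5·38.5 − 12·37.5 = 69.7500; (r_i+r_j)·cross = 25.5·69.7500 = 1778.6250
edge 4: (12,38.5)→(2,38)  cross = 12·38 − 2·38.5 = 379.0000; (r_i+r_j)·cross = 14·379.0000 = 5306.0000
Σcross = 796.7500 → A = |Σcross|/2 = 398.3750 mm²
Σ(r_i+r_j)·cross = 22941.6250 → first moment M = |Σ|/6 = 3823.6042
R_c = M/A = 3823.6042/398.3750 = 9.5980 mm
θ = 113° = 1.972222 rad
V = θ·R_c·A = 1.972222·9.5980·398.3750 = 7540.996 mm³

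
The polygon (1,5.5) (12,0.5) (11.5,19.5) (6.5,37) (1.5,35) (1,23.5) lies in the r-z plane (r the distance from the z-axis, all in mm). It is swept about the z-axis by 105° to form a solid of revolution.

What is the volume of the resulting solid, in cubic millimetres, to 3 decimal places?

Volume = 3430.161 mm³

Profile (r,z), 6 vertices: (1,5.5) (12,0.5) (11.5,19.5) (6.5,37) (1.5,35) (1,23.5)
edge 0: (1,5.5)→(12,0.5)  cross = 1·0.5 − 12·5.5 = -65.5000; (r_i+r_j)·cross = 13·-65.5000 = -851.5000
edge 1: (12,0.5)→(11.5,19.5)  cross = 12·19.5 − 11.5·0.5 = 228.2500; (r_i+r_j)·cross = 23.5·228.2500 = 5363.8750
edge 2: (11.5,19.5)→(6.5,37)  cross = 11.5·37 − 6.5·19.5 = 298.7500; (r_i+r_j)·cross = 18·298.7500 = 5377.5000
edge 3: (6.5,37)→(1.5,35)  cross = 6.5·35 − 1.5·37 = 172.0000; (r_i+r_j)·cross = 8·172.0000 = 1376.0000
edge 4: (1.5,35)→(1,23.5)  cross = 1.5·23.5 − 1·35 = 0.2500; (r_i+r_j)·cross = 2.5·0.2500 = 0.6250
edge 5: (1,23.5)→(1,5.5)  cross = 1·5.5 − 1·23.5 = -18.0000; (r_i+r_j)·cross = 2·-18.0000 = -36.0000
Σcross = 615.7500 → A = |Σcross|/2 = 307.8750 mm²
Σ(r_i+r_j)·cross = 11230.5000 → first moment M = |Σ|/6 = 1871.7500
R_c = M/A = 1871.7500/307.8750 = 6.0796 mm
θ = 105° = 1.832596 rad
V = θ·R_c·A = 1.832596·6.0796·307.8750 = 3430.161 mm³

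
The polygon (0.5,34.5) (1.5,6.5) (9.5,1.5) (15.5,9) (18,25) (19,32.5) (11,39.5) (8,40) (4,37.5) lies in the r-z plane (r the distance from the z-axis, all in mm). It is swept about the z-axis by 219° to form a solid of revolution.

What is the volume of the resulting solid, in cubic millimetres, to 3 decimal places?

Volume = 18341.566 mm³

Profile (r,z), 9 vertices: (0.5,34.5) (1.5,6.5) (9.5,1.5) (15.5,9) (18,25) (19,32.5) (11,39.5) (8,40) (4,37.5)
edge 0: (0.5,34.5)→(1.5,6.5)  cross = 0.5·6.5 − 1.5·34.5 = -48.5000; (r_i+r_j)·cross = 2·-48.5000 = -97.0000
edge 1: (1.5,6.5)→(9.5,1.5)  cross = 1.5·1.5 − 9.5·6.5 = -59.5000; (r_i+r_j)·cross = 11·-59.5000 = -654.5000
edge 2: (9.5,1.5)→(15.5,9)  cross = 9.5·9 − 15.5·1.5 = 62.2500; (r_i+r_j)·cross = 25·62.2500 = 1556.2500
edge 3: (15.5,9)→(18,25)  cross = 15.5·25 − 18·9 = 225.5000; (r_i+r_j)·cross = 33.5·225.5000 = 7554.2500
edge 4: (18,25)→(19,32.5)  cross = 18·32.5 − 19·25 = 110.0000; (r_i+r_j)·cross = 37·110.0000 = 4070.0000
edge 5: (19,32.5)→(11,39.5)  cross = 19·39.5 − 11·32.5 = 393.0000; (r_i+r_j)·cross = 30·393.0000 = 11790.0000
edge 6: (11,39.5)→(8,40)  cross = 11·40 − 8·39.5 = 124.0000; (r_i+r_j)·cross = 19·124.0000 = 2356.0000
edge 7: (8,40)→(4,37.5)  cross = 8·37.5 − 4·40 = 140.0000; (r_i+r_j)·cross = 12·140.0000 = 1680.0000
edge 8: (4,37.5)→(0.5,34.5)  cross = 4·34.5 − 0.5·37.5 = 119.2500; (r_i+r_j)·cross = 4.5·119.2500 = 536.6250
Σcross = 1066.0000 → A = |Σcross|/2 = 533.0000 mm²
Σ(r_i+r_j)·cross = 28791.6250 → first moment M = |Σ|/6 = 4798.6042
R_c = M/A = 4798.6042/533.0000 = 9.0030 mm
θ = 219° = 3.822271 rad
V = θ·R_c·A = 3.822271·9.0030·533.0000 = 18341.566 mm³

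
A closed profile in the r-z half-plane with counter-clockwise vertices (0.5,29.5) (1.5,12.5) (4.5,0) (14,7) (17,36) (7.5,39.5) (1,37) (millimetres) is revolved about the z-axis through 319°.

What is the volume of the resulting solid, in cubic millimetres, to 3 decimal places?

Profile (r,z), 7 vertices: (0.5,29.5) (1.5,12.5) (4.5,0) (14,7) (17,36) (7.5,39.5) (1,37)
edge 0: (0.5,29.5)→(1.5,12.5)  cross = 0.5·12.5 − 1.5·29.5 = -38.0000; (r_i+r_j)·cross = 2·-38.0000 = -76.0000
edge 1: (1.5,12.5)→(4.5,0)  cross = 1.5·0 − 4.5·12.5 = -56.2500; (r_i+r_j)·cross = 6·-56.2500 = -337.5000
edge 2: (4.5,0)→(14,7)  cross = 4.5·7 − 14·0 = 31.5000; (r_i+r_j)·cross = 18.5·31.5000 = 582.7500
edge 3: (14,7)→(17,36)  cross = 14·36 − 17·7 = 385.0000; (r_i+r_j)·cross = 31·385.0000 = 11935.0000
edge 4: (17,36)→(7.5,39.5)  cross = 17·39.5 − 7.5·36 = 401.5000; (r_i+r_j)·cross = 24.5·401.5000 = 9836.7500
edge 5: (7.5,39.5)→(1,37)  cross = 7.5·37 − 1·39.5 = 238.0000; (r_i+r_j)·cross = 8.5·238.0000 = 2023.0000
edge 6: (1,37)→(0.5,29.5)  cross = 1·29.5 − 0.5·37 = 11.0000; (r_i+r_j)·cross = 1.5·11.0000 = 16.5000
Σcross = 972.7500 → A = |Σcross|/2 = 486.3750 mm²
Σ(r_i+r_j)·cross = 23980.5000 → first moment M = |Σ|/6 = 3996.7500
R_c = M/A = 3996.7500/486.3750 = 8.2174 mm
θ = 319° = 5.567600 rad
V = θ·R_c·A = 5.567600·8.2174·486.3750 = 22252.307 mm³

Volume = 22252.307 mm³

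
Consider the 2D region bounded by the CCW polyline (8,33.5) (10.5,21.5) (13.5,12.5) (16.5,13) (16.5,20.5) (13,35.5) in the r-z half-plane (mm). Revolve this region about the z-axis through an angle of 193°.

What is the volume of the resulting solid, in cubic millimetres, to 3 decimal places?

Volume = 4838.970 mm³

Profile (r,z), 6 vertices: (8,33.5) (10.5,21.5) (13.5,12.5) (16.5,13) (16.5,20.5) (13,35.5)
edge 0: (8,33.5)→(10.5,21.5)  cross = 8·21.5 − 10.5·33.5 = -179.7500; (r_i+r_j)·cross = 18.5·-179.7500 = -3325.3750
edge 1: (10.5,21.5)→(13.5,12.5)  cross = 10.5·12.5 − 13.5·21.5 = -159.0000; (r_i+r_j)·cross = 24·-159.0000 = -3816.0000
edge 2: (13.5,12.5)→(16.5,13)  cross = 13.5·13 − 16.5·12.5 = -30.7500; (r_i+r_j)·cross = 30·-30.7500 = -922.5000
edge 3: (16.5,13)→(16.5,20.5)  cross = 16.5·20.5 − 16.5·13 = 123.7500; (r_i+r_j)·cross = 33·123.7500 = 4083.7500
edge 4: (16.5,20.5)→(13,35.5)  cross = 16.5·35.5 − 13·20.5 = 319.2500; (r_i+r_j)·cross = 29.5·319.2500 = 9417.8750
edge 5: (13,35.5)→(8,33.5)  cross = 13·33.5 − 8·35.5 = 151.5000; (r_i+r_j)·cross = 21·151.5000 = 3181.5000
Σcross = 225.0000 → A = |Σcross|/2 = 112.5000 mm²
Σ(r_i+r_j)·cross = 8619.2500 → first moment M = |Σ|/6 = 1436.5417
R_c = M/A = 1436.5417/112.5000 = 12.7693 mm
θ = 193° = 3.368485 rad
V = θ·R_c·A = 3.368485·12.7693·112.5000 = 4838.970 mm³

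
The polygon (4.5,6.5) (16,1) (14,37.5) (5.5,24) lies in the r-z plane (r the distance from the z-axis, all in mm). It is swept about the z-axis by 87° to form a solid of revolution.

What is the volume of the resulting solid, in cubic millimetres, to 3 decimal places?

Profile (r,z), 4 vertices: (4.5,6.5) (16,1) (14,37.5) (5.5,24)
edge 0: (4.5,6.5)→(16,1)  cross = 4.5·1 − 16·6.5 = -99.5000; (r_i+r_j)·cross = 20.5·-99.5000 = -2039.7500
edge 1: (16,1)→(14,37.5)  cross = 16·37.5 − 14·1 = 586.0000; (r_i+r_j)·cross = 30·586.0000 = 17580.0000
edge 2: (14,37.5)→(5.5,24)  cross = 14·24 − 5.5·37.5 = 129.7500; (r_i+r_j)·cross = 19.5·129.7500 = 2530.1250
edge 3: (5.5,24)→(4.5,6.5)  cross = 5.5·6.5 − 4.5·24 = -72.2500; (r_i+r_j)·cross = 10·-72.2500 = -722.5000
Σcross = 544.0000 → A = |Σcross|/2 = 272.0000 mm²
Σ(r_i+r_j)·cross = 17347.8750 → first moment M = |Σ|/6 = 2891.3125
R_c = M/A = 2891.3125/272.0000 = 10.6298 mm
θ = 87° = 1.518436 rad
V = θ·R_c·A = 1.518436·10.6298·272.0000 = 4390.274 mm³

Volume = 4390.274 mm³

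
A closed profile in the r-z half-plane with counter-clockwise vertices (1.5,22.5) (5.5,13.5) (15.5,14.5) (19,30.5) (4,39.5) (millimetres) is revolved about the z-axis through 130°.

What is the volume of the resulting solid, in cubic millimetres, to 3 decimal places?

Volume = 6801.395 mm³

Profile (r,z), 5 vertices: (1.5,22.5) (5.5,13.5) (15.5,14.5) (19,30.5) (4,39.5)
edge 0: (1.5,22.5)→(5.5,13.5)  cross = 1.5·13.5 − 5.5·22.5 = -103.5000; (r_i+r_j)·cross = 7·-103.5000 = -724.5000
edge 1: (5.5,13.5)→(15.5,14.5)  cross = 5.5·14.5 − 15.5·13.5 = -129.5000; (r_i+r_j)·cross = 21·-129.5000 = -2719.5000
edge 2: (15.5,14.5)→(19,30.5)  cross = 15.5·30.5 − 19·14.5 = 197.2500; (r_i+r_j)·cross = 34.5·197.2500 = 6805.1250
edge 3: (19,30.5)→(4,39.5)  cross = 19·39.5 − 4·30.5 = 628.5000; (r_i+r_j)·cross = 23·628.5000 = 14455.5000
edge 4: (4,39.5)→(1.5,22.5)  cross = 4·22.5 − 1.5·39.5 = 30.7500; (r_i+r_j)·cross = 5.5·30.7500 = 169.1250
Σcross = 623.5000 → A = |Σcross|/2 = 311.7500 mm²
Σ(r_i+r_j)·cross = 17985.7500 → first moment M = |Σ|/6 = 2997.6250
R_c = M/A = 2997.6250/311.7500 = 9.6155 mm
θ = 130° = 2.268928 rad
V = θ·R_c·A = 2.268928·9.6155·311.7500 = 6801.395 mm³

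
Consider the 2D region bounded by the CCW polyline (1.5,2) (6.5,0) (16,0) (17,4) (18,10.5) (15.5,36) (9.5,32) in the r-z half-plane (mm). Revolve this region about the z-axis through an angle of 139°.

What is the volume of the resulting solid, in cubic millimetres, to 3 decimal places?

Profile (r,z), 7 vertices: (1.5,2) (6.5,0) (16,0) (17,4) (18,10.5) (15.5,36) (9.5,32)
edge 0: (1.5,2)→(6.5,0)  cross = 1.5·0 − 6.5·2 = -13.0000; (r_i+r_j)·cross = 8·-13.0000 = -104.0000
edge 1: (6.5,0)→(16,0)  cross = 6.5·0 − 16·0 = 0.0000; (r_i+r_j)·cross = 22.5·0.0000 = 0.0000
edge 2: (16,0)→(17,4)  cross = 16·4 − 17·0 = 64.0000; (r_i+r_j)·cross = 33·64.0000 = 2112.0000
edge 3: (17,4)→(18,10.5)  cross = 17·10.5 − 18·4 = 106.5000; (r_i+r_j)·cross = 35·106.5000 = 3727.5000
edge 4: (18,10.5)→(15.5,36)  cross = 18·36 − 15.5·10.5 = 485.2500; (r_i+r_j)·cross = 33.5·485.2500 = 16255.8750
edge 5: (15.5,36)→(9.5,32)  cross = 15.5·32 − 9.5·36 = 154.0000; (r_i+r_j)·cross = 25·154.0000 = 3850.0000
edge 6: (9.5,32)→(1.5,2)  cross = 9.5·2 − 1.5·32 = -29.0000; (r_i+r_j)·cross = 11·-29.0000 = -319.0000
Σcross = 767.7500 → A = |Σcross|/2 = 383.8750 mm²
Σ(r_i+r_j)·cross = 25522.3750 → first moment M = |Σ|/6 = 4253.7292
R_c = M/A = 4253.7292/383.8750 = 11.0810 mm
θ = 139° = 2.426008 rad
V = θ·R_c·A = 2.426008·11.0810·383.8750 = 10319.580 mm³

Volume = 10319.580 mm³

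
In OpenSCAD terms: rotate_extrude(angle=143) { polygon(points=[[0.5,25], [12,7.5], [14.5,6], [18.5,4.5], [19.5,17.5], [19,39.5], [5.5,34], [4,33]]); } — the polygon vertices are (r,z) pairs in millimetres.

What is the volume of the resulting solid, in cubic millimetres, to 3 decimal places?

Volume = 12873.028 mm³

Profile (r,z), 8 vertices: (0.5,25) (12,7.5) (14.5,6) (18.5,4.5) (19.5,17.5) (19,39.5) (5.5,34) (4,33)
edge 0: (0.5,25)→(12,7.5)  cross = 0.5·7.5 − 12·25 = -296.2500; (r_i+r_j)·cross = 12.5·-296.2500 = -3703.1250
edge 1: (12,7.5)→(14.5,6)  cross = 12·6 − 14.5·7.5 = -36.7500; (r_i+r_j)·cross = 26.5·-36.7500 = -973.8750
edge 2: (14.5,6)→(18.5,4.5)  cross = 14.5·4.5 − 18.5·6 = -45.7500; (r_i+r_j)·cross = 33·-45.7500 = -1509.7500
edge 3: (18.5,4.5)→(19.5,17.5)  cross = 18.5·17.5 − 19.5·4.5 = 236.0000; (r_i+r_j)·cross = 38·236.0000 = 8968.0000
edge 4: (19.5,17.5)→(19,39.5)  cross = 19.5·39.5 − 19·17.5 = 437.7500; (r_i+r_j)·cross = 38.5·437.7500 = 16853.3750
edge 5: (19,39.5)→(5.5,34)  cross = 19·34 − 5.5·39.5 = 428.7500; (r_i+r_j)·cross = 24.5·428.7500 = 10504.3750
edge 6: (5.5,34)→(4,33)  cross = 5.5·33 − 4·34 = 45.5000; (r_i+r_j)·cross = 9.5·45.5000 = 432.2500
edge 7: (4,33)→(0.5,25)  cross = 4·25 − 0.5·33 = 83.5000; (r_i+r_j)·cross = 4.5·83.5000 = 375.7500
Σcross = 852.7500 → A = |Σcross|/2 = 426.3750 mm²
Σ(r_i+r_j)·cross = 30947.0000 → first moment M = |Σ|/6 = 5157.8333
R_c = M/A = 5157.8333/426.3750 = 12.0969 mm
θ = 143° = 2.495821 rad
V = θ·R_c·A = 2.495821·12.0969·426.3750 = 12873.028 mm³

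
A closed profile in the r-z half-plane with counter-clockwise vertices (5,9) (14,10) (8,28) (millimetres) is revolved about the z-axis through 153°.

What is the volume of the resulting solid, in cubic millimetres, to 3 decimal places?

Volume = 2018.787 mm³

Profile (r,z), 3 vertices: (5,9) (14,10) (8,28)
edge 0: (5,9)→(14,10)  cross = 5·10 − 14·9 = -76.0000; (r_i+r_j)·cross = 19·-76.0000 = -1444.0000
edge 1: (14,10)→(8,28)  cross = 14·28 − 8·10 = 312.0000; (r_i+r_j)·cross = 22·312.0000 = 6864.0000
edge 2: (8,28)→(5,9)  cross = 8·9 − 5·28 = -68.0000; (r_i+r_j)·cross = 13·-68.0000 = -884.0000
Σcross = 168.0000 → A = |Σcross|/2 = 84.0000 mm²
Σ(r_i+r_j)·cross = 4536.0000 → first moment M = |Σ|/6 = 756.0000
R_c = M/A = 756.0000/84.0000 = 9.0000 mm
θ = 153° = 2.670354 rad
V = θ·R_c·A = 2.670354·9.0000·84.0000 = 2018.787 mm³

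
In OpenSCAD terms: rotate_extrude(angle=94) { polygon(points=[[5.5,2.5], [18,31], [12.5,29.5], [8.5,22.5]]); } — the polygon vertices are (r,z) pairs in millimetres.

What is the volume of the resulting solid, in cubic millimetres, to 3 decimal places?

Volume = 1785.940 mm³

Profile (r,z), 4 vertices: (5.5,2.5) (18,31) (12.5,29.5) (8.5,22.5)
edge 0: (5.5,2.5)→(18,31)  cross = 5.5·31 − 18·2.5 = 125.5000; (r_i+r_j)·cross = 23.5·125.5000 = 2949.2500
edge 1: (18,31)→(12.5,29.5)  cross = 18·29.5 − 12.5·31 = 143.5000; (r_i+r_j)·cross = 30.5·143.5000 = 4376.7500
edge 2: (12.5,29.5)→(8.5,22.5)  cross = 12.5·22.5 − 8.5·29.5 = 30.5000; (r_i+r_j)·cross = 21·30.5000 = 640.5000
edge 3: (8.5,22.5)→(5.5,2.5)  cross = 8.5·2.5 − 5.5·22.5 = -102.5000; (r_i+r_j)·cross = 14·-102.5000 = -1435.0000
Σcross = 197.0000 → A = |Σcross|/2 = 98.5000 mm²
Σ(r_i+r_j)·cross = 6531.5000 → first moment M = |Σ|/6 = 1088.5833
R_c = M/A = 1088.5833/98.5000 = 11.0516 mm
θ = 94° = 1.640609 rad
V = θ·R_c·A = 1.640609·11.0516·98.5000 = 1785.940 mm³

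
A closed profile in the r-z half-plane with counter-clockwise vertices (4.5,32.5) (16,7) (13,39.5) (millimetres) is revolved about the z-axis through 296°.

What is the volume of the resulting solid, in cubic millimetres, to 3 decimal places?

Volume = 8574.020 mm³

Profile (r,z), 3 vertices: (4.5,32.5) (16,7) (13,39.5)
edge 0: (4.5,32.5)→(16,7)  cross = 4.5·7 − 16·32.5 = -488.5000; (r_i+r_j)·cross = 20.5·-488.5000 = -10014.2500
edge 1: (16,7)→(13,39.5)  cross = 16·39.5 − 13·7 = 541.0000; (r_i+r_j)·cross = 29·541.0000 = 15689.0000
edge 2: (13,39.5)→(4.5,32.5)  cross = 13·32.5 − 4.5·39.5 = 244.7500; (r_i+r_j)·cross = 17.5·244.7500 = 4283.1250
Σcross = 297.2500 → A = |Σcross|/2 = 148.6250 mm²
Σ(r_i+r_j)·cross = 9957.8750 → first moment M = |Σ|/6 = 1659.6458
R_c = M/A = 1659.6458/148.6250 = 11.1667 mm
θ = 296° = 5.166175 rad
V = θ·R_c·A = 5.166175·11.1667·148.6250 = 8574.020 mm³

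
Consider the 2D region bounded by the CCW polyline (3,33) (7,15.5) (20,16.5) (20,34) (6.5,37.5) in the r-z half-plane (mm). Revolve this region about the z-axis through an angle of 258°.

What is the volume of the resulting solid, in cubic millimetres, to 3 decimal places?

Volume = 16429.011 mm³

Profile (r,z), 5 vertices: (3,33) (7,15.5) (20,16.5) (20,34) (6.5,37.5)
edge 0: (3,33)→(7,15.5)  cross = 3·15.5 − 7·33 = -184.5000; (r_i+r_j)·cross = 10·-184.5000 = -1845.0000
edge 1: (7,15.5)→(20,16.5)  cross = 7·16.5 − 20·15.5 = -194.5000; (r_i+r_j)·cross = 27·-194.5000 = -5251.5000
edge 2: (20,16.5)→(20,34)  cross = 20·34 − 20·16.5 = 350.0000; (r_i+r_j)·cross = 40·350.0000 = 14000.0000
edge 3: (20,34)→(6.5,37.5)  cross = 20·37.5 − 6.5·34 = 529.0000; (r_i+r_j)·cross = 26.5·529.0000 = 14018.5000
edge 4: (6.5,37.5)→(3,33)  cross = 6.5·33 − 3·37.5 = 102.0000; (r_i+r_j)·cross = 9.5·102.0000 = 969.0000
Σcross = 602.0000 → A = |Σcross|/2 = 301.0000 mm²
Σ(r_i+r_j)·cross = 21891.0000 → first moment M = |Σ|/6 = 3648.5000
R_c = M/A = 3648.5000/301.0000 = 12.1213 mm
θ = 258° = 4.502949 rad
V = θ·R_c·A = 4.502949·12.1213·301.0000 = 16429.011 mm³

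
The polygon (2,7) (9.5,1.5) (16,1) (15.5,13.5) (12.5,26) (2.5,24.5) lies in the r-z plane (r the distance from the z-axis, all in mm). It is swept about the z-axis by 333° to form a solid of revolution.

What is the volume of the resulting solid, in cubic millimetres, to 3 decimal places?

Volume = 14773.726 mm³

Profile (r,z), 6 vertices: (2,7) (9.5,1.5) (16,1) (15.5,13.5) (12.5,26) (2.5,24.5)
edge 0: (2,7)→(9.5,1.5)  cross = 2·1.5 − 9.5·7 = -63.5000; (r_i+r_j)·cross = 11.5·-63.5000 = -730.2500
edge 1: (9.5,1.5)→(16,1)  cross = 9.5·1 − 16·1.5 = -14.5000; (r_i+r_j)·cross = 25.5·-14.5000 = -369.7500
edge 2: (16,1)→(15.5,13.5)  cross = 16·13.5 − 15.5·1 = 200.5000; (r_i+r_j)·cross = 31.5·200.5000 = 6315.7500
edge 3: (15.5,13.5)→(12.5,26)  cross = 15.5·26 − 12.5·13.5 = 234.2500; (r_i+r_j)·cross = 28·234.2500 = 6559.0000
edge 4: (12.5,26)→(2.5,24.5)  cross = 12.5·24.5 − 2.5·26 = 241.2500; (r_i+r_j)·cross = 15·241.2500 = 3618.7500
edge 5: (2.5,24.5)→(2,7)  cross = 2.5·7 − 2·24.5 = -31.5000; (r_i+r_j)·cross = 4.5·-31.5000 = -141.7500
Σcross = 566.5000 → A = |Σcross|/2 = 283.2500 mm²
Σ(r_i+r_j)·cross = 15251.7500 → first moment M = |Σ|/6 = 2541.9583
R_c = M/A = 2541.9583/283.2500 = 8.9743 mm
θ = 333° = 5.811946 rad
V = θ·R_c·A = 5.811946·8.9743·283.2500 = 14773.726 mm³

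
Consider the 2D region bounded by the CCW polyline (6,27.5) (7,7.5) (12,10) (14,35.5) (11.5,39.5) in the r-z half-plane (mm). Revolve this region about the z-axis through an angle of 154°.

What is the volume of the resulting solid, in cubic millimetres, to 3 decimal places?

Profile (r,z), 5 vertices: (6,27.5) (7,7.5) (12,10) (14,35.5) (11.5,39.5)
edge 0: (6,27.5)→(7,7.5)  cross = 6·7.5 − 7·27.5 = -147.5000; (r_i+r_j)·cross = 13·-147.5000 = -1917.5000
edge 1: (7,7.5)→(12,10)  cross = 7·10 − 12·7.5 = -20.0000; (r_i+r_j)·cross = 19·-20.0000 = -380.0000
edge 2: (12,10)→(14,35.5)  cross = 12·35.5 − 14·10 = 286.0000; (r_i+r_j)·cross = 26·286.0000 = 7436.0000
edge 3: (14,35.5)→(11.5,39.5)  cross = 14·39.5 − 11.5·35.5 = 144.7500; (r_i+r_j)·cross = 25.5·144.7500 = 3691.1250
edge 4: (11.5,39.5)→(6,27.5)  cross = 11.5·27.5 − 6·39.5 = 79.2500; (r_i+r_j)·cross = 17.5·79.2500 = 1386.8750
Σcross = 342.5000 → A = |Σcross|/2 = 171.2500 mm²
Σ(r_i+r_j)·cross = 10216.5000 → first moment M = |Σ|/6 = 1702.7500
R_c = M/A = 1702.7500/171.2500 = 9.9431 mm
θ = 154° = 2.687807 rad
V = θ·R_c·A = 2.687807·9.9431·171.2500 = 4576.663 mm³

Volume = 4576.663 mm³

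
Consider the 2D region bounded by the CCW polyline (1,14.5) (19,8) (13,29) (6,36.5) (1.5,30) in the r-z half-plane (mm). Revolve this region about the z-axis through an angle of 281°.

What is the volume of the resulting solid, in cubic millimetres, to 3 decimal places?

Volume = 12736.867 mm³

Profile (r,z), 5 vertices: (1,14.5) (19,8) (13,29) (6,36.5) (1.5,30)
edge 0: (1,14.5)→(19,8)  cross = 1·8 − 19·14.5 = -267.5000; (r_i+r_j)·cross = 20·-267.5000 = -5350.0000
edge 1: (19,8)→(13,29)  cross = 19·29 − 13·8 = 447.0000; (r_i+r_j)·cross = 32·447.0000 = 14304.0000
edge 2: (13,29)→(6,36.5)  cross = 13·36.5 − 6·29 = 300.5000; (r_i+r_j)·cross = 19·300.5000 = 5709.5000
edge 3: (6,36.5)→(1.5,30)  cross = 6·30 − 1.5·36.5 = 125.2500; (r_i+r_j)·cross = 7.5·125.2500 = 939.3750
edge 4: (1.5,30)→(1,14.5)  cross = 1.5·14.5 − 1·30 = -8.2500; (r_i+r_j)·cross = 2.5·-8.2500 = -20.6250
Σcross = 597.0000 → A = |Σcross|/2 = 298.5000 mm²
Σ(r_i+r_j)·cross = 15582.2500 → first moment M = |Σ|/6 = 2597.0417
R_c = M/A = 2597.0417/298.5000 = 8.7003 mm
θ = 281° = 4.904375 rad
V = θ·R_c·A = 4.904375·8.7003·298.5000 = 12736.867 mm³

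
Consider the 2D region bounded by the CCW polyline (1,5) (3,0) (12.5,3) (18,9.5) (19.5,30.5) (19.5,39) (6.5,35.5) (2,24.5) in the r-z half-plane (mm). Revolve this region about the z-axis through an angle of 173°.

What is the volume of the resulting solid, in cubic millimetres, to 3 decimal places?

Profile (r,z), 8 vertices: (1,5) (3,0) (12.5,3) (18,9.5) (19.5,30.5) (19.5,39) (6.5,35.5) (2,24.5)
edge 0: (1,5)→(3,0)  cross = 1·0 − 3·5 = -15.0000; (r_i+r_j)·cross = 4·-15.0000 = -60.0000
edge 1: (3,0)→(12.5,3)  cross = 3·3 − 12.5·0 = 9.0000; (r_i+r_j)·cross = 15.5·9.0000 = 139.5000
edge 2: (12.5,3)→(18,9.5)  cross = 12.5·9.5 − 18·3 = 64.7500; (r_i+r_j)·cross = 30.5·64.7500 = 1974.8750
edge 3: (18,9.5)→(19.5,30.5)  cross = 18·30.5 − 19.5·9.5 = 363.7500; (r_i+r_j)·cross = 37.5·363.7500 = 13640.6250
edge 4: (19.5,30.5)→(19.5,39)  cross = 19.5·39 − 19.5·30.5 = 165.7500; (r_i+r_j)·cross = 39·165.7500 = 6464.2500
edge 5: (19.5,39)→(6.5,35.5)  cross = 19.5·35.5 − 6.5·39 = 438.7500; (r_i+r_j)·cross = 26·438.7500 = 11407.5000
edge 6: (6.5,35.5)→(2,24.5)  cross = 6.5·24.5 − 2·35.5 = 88.2500; (r_i+r_j)·cross = 8.5·88.2500 = 750.1250
edge 7: (2,24.5)→(1,5)  cross = 2·5 − 1·24.5 = -14.5000; (r_i+r_j)·cross = 3·-14.5000 = -43.5000
Σcross = 1100.7500 → A = |Σcross|/2 = 550.3750 mm²
Σ(r_i+r_j)·cross = 34273.3750 → first moment M = |Σ|/6 = 5712.2292
R_c = M/A = 5712.2292/550.3750 = 10.3788 mm
θ = 173° = 3.019420 rad
V = θ·R_c·A = 3.019420·10.3788·550.3750 = 17247.617 mm³

Volume = 17247.617 mm³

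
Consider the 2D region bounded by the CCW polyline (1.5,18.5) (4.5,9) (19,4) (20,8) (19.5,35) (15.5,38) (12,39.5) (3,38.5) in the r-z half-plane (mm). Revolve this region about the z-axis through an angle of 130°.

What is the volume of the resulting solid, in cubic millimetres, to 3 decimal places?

Profile (r,z), 8 vertices: (1.5,18.5) (4.5,9) (19,4) (20,8) (19.5,35) (15.5,38) (12,39.5) (3,38.5)
edge 0: (1.5,18.5)→(4.5,9)  cross = 1.5·9 − 4.5·18.5 = -69.7500; (r_i+r_j)·cross = 6·-69.7500 = -418.5000
edge 1: (4.5,9)→(19,4)  cross = 4.5·4 − 19·9 = -153.0000; (r_i+r_j)·cross = 23.5·-153.0000 = -3595.5000
edge 2: (19,4)→(20,8)  cross = 19·8 − 20·4 = 72.0000; (r_i+r_j)·cross = 39·72.0000 = 2808.0000
edge 3: (20,8)→(19.5,35)  cross = 20·35 − 19.5·8 = 544.0000; (r_i+r_j)·cross = 39.5·544.0000 = 21488.0000
edge 4: (19.5,35)→(15.5,38)  cross = 19.5·38 − 15.5·35 = 198.5000; (r_i+r_j)·cross = 35·198.5000 = 6947.5000
edge 5: (15.5,38)→(12,39.5)  cross = 15.5·39.5 − 12·38 = 156.2500; (r_i+r_j)·cross = 27.5·156.2500 = 4296.8750
edge 6: (12,39.5)→(3,38.5)  cross = 12·38.5 − 3·39.5 = 343.5000; (r_i+r_j)·cross = 15·343.5000 = 5152.5000
edge 7: (3,38.5)→(1.5,18.5)  cross = 3·18.5 − 1.5·38.5 = -2.2500; (r_i+r_j)·cross = 4.5·-2.2500 = -10.1250
Σcross = 1089.2500 → A = |Σcross|/2 = 544.6250 mm²
Σ(r_i+r_j)·cross = 36668.7500 → first moment M = |Σ|/6 = 6111.4583
R_c = M/A = 6111.4583/544.6250 = 11.2214 mm
θ = 130° = 2.268928 rad
V = θ·R_c·A = 2.268928·11.2214·544.6250 = 13866.459 mm³

Volume = 13866.459 mm³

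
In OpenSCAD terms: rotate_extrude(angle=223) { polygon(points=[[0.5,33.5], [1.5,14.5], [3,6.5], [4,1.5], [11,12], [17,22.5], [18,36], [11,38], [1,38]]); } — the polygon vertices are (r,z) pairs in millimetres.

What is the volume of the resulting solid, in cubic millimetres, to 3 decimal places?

Profile (r,z), 9 vertices: (0.5,33.5) (1.5,14.5) (3,6.5) (4,1.5) (11,12) (17,22.5) (18,36) (11,38) (1,38)
edge 0: (0.5,33.5)→(1.5,14.5)  cross = 0.5·14.5 − 1.5·33.5 = -43.0000; (r_i+r_j)·cross = 2·-43.0000 = -86.0000
edge 1: (1.5,14.5)→(3,6.5)  cross = 1.5·6.5 − 3·14.5 = -33.7500; (r_i+r_j)·cross = 4.5·-33.7500 = -151.8750
edge 2: (3,6.5)→(4,1.5)  cross = 3·1.5 − 4·6.5 = -21.5000; (r_i+r_j)·cross = 7·-21.5000 = -150.5000
edge 3: (4,1.5)→(11,12)  cross = 4·12 − 11·1.5 = 31.5000; (r_i+r_j)·cross = 15·31.5000 = 472.5000
edge 4: (11,12)→(17,22.5)  cross = 11·22.5 − 17·12 = 43.5000; (r_i+r_j)·cross = 28·43.5000 = 1218.0000
edge 5: (17,22.5)→(18,36)  cross = 17·36 − 18·22.5 = 207.0000; (r_i+r_j)·cross = 35·207.0000 = 7245.0000
edge 6: (18,36)→(11,38)  cross = 18·38 − 11·36 = 288.0000; (r_i+r_j)·cross = 29·288.0000 = 8352.0000
edge 7: (11,38)→(1,38)  cross = 11·38 − 1·38 = 380.0000; (r_i+r_j)·cross = 12·380.0000 = 4560.0000
edge 8: (1,38)→(0.5,33.5)  cross = 1·33.5 − 0.5·38 = 14.5000; (r_i+r_j)·cross = 1.5·14.5000 = 21.7500
Σcross = 866.2500 → A = |Σcross|/2 = 433.1250 mm²
Σ(r_i+r_j)·cross = 21480.8750 → first moment M = |Σ|/6 = 3580.1458
R_c = M/A = 3580.1458/433.1250 = 8.2658 mm
θ = 223° = 3.892084 rad
V = θ·R_c·A = 3.892084·8.2658·433.1250 = 13934.229 mm³

Volume = 13934.229 mm³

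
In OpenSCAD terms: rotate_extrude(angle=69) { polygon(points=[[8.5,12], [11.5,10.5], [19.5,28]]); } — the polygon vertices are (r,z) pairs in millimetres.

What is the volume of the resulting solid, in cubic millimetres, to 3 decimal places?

Profile (r,z), 3 vertices: (8.5,12) (11.5,10.5) (19.5,28)
edge 0: (8.5,12)→(11.5,10.5)  cross = 8.5·10.5 − 11.5·12 = -48.7500; (r_i+r_j)·cross = 20·-48.7500 = -975.0000
edge 1: (11.5,10.5)→(19.5,28)  cross = 11.5·28 − 19.5·10.5 = 117.2500; (r_i+r_j)·cross = 31·117.2500 = 3634.7500
edge 2: (19.5,28)→(8.5,12)  cross = 19.5·12 − 8.5·28 = -4.0000; (r_i+r_j)·cross = 28·-4.0000 = -112.0000
Σcross = 64.5000 → A = |Σcross|/2 = 32.2500 mm²
Σ(r_i+r_j)·cross = 2547.7500 → first moment M = |Σ|/6 = 424.6250
R_c = M/A = 424.6250/32.2500 = 13.1667 mm
θ = 69° = 1.204277 rad
V = θ·R_c·A = 1.204277·13.1667·32.2500 = 511.366 mm³

Volume = 511.366 mm³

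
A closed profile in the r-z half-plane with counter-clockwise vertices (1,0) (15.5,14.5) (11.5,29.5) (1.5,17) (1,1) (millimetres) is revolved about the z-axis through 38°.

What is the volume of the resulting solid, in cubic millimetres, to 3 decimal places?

Profile (r,z), 5 vertices: (1,0) (15.5,14.5) (11.5,29.5) (1.5,17) (1,1)
edge 0: (1,0)→(15.5,14.5)  cross = 1·14.5 − 15.5·0 = 14.5000; (r_i+r_j)·cross = 16.5·14.5000 = 239.2500
edge 1: (15.5,14.5)→(11.5,29.5)  cross = 15.5·29.5 − 11.5·14.5 = 290.5000; (r_i+r_j)·cross = 27·290.5000 = 7843.5000
edge 2: (11.5,29.5)→(1.5,17)  cross = 11.5·17 − 1.5·29.5 = 151.2500; (r_i+r_j)·cross = 13·151.2500 = 1966.2500
edge 3: (1.5,17)→(1,1)  cross = 1.5·1 − 1·17 = -15.5000; (r_i+r_j)·cross = 2.5·-15.5000 = -38.7500
edge 4: (1,1)→(1,0)  cross = 1·0 − 1·1 = -1.0000; (r_i+r_j)·cross = 2·-1.0000 = -2.0000
Σcross = 439.7500 → A = |Σcross|/2 = 219.8750 mm²
Σ(r_i+r_j)·cross = 10008.2500 → first moment M = |Σ|/6 = 1668.0417
R_c = M/A = 1668.0417/219.8750 = 7.5863 mm
θ = 38° = 0.663225 rad
V = θ·R_c·A = 0.663225·7.5863·219.8750 = 1106.287 mm³

Volume = 1106.287 mm³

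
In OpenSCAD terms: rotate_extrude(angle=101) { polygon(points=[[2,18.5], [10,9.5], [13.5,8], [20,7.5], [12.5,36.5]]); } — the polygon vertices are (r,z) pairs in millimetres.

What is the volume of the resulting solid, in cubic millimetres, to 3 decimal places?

Volume = 5252.725 mm³

Profile (r,z), 5 vertices: (2,18.5) (10,9.5) (13.5,8) (20,7.5) (12.5,36.5)
edge 0: (2,18.5)→(10,9.5)  cross = 2·9.5 − 10·18.5 = -166.0000; (r_i+r_j)·cross = 12·-166.0000 = -1992.0000
edge 1: (10,9.5)→(13.5,8)  cross = 10·8 − 13.5·9.5 = -48.2500; (r_i+r_j)·cross = 23.5·-48.2500 = -1133.8750
edge 2: (13.5,8)→(20,7.5)  cross = 13.5·7.5 − 20·8 = -58.7500; (r_i+r_j)·cross = 33.5·-58.7500 = -1968.1250
edge 3: (20,7.5)→(12.5,36.5)  cross = 20·36.5 − 12.5·7.5 = 636.2500; (r_i+r_j)·cross = 32.5·636.2500 = 20678.1250
edge 4: (12.5,36.5)→(2,18.5)  cross = 12.5·18.5 − 2·36.5 = 158.2500; (r_i+r_j)·cross = 14.5·158.2500 = 2294.6250
Σcross = 521.5000 → A = |Σcross|/2 = 260.7500 mm²
Σ(r_i+r_j)·cross = 17878.7500 → first moment M = |Σ|/6 = 2979.7917
R_c = M/A = 2979.7917/260.7500 = 11.4278 mm
θ = 101° = 1.762783 rad
V = θ·R_c·A = 1.762783·11.4278·260.7500 = 5252.725 mm³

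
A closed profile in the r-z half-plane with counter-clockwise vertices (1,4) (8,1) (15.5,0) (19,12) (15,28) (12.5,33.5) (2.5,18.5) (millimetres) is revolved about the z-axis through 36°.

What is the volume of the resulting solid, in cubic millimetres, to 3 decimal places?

Volume = 2525.657 mm³

Profile (r,z), 7 vertices: (1,4) (8,1) (15.5,0) (19,12) (15,28) (12.5,33.5) (2.5,18.5)
edge 0: (1,4)→(8,1)  cross = 1·1 − 8·4 = -31.0000; (r_i+r_j)·cross = 9·-31.0000 = -279.0000
edge 1: (8,1)→(15.5,0)  cross = 8·0 − 15.5·1 = -15.5000; (r_i+r_j)·cross = 23.5·-15.5000 = -364.2500
edge 2: (15.5,0)→(19,12)  cross = 15.5·12 − 19·0 = 186.0000; (r_i+r_j)·cross = 34.5·186.0000 = 6417.0000
edge 3: (19,12)→(15,28)  cross = 19·28 − 15·12 = 352.0000; (r_i+r_j)·cross = 34·352.0000 = 11968.0000
edge 4: (15,28)→(12.5,33.5)  cross = 15·33.5 − 12.5·28 = 152.5000; (r_i+r_j)·cross = 27.5·152.5000 = 4193.7500
edge 5: (12.5,33.5)→(2.5,18.5)  cross = 12.5·18.5 − 2.5·33.5 = 147.5000; (r_i+r_j)·cross = 15·147.5000 = 2212.5000
edge 6: (2.5,18.5)→(1,4)  cross = 2.5·4 − 1·18.5 = -8.5000; (r_i+r_j)·cross = 3.5·-8.5000 = -29.7500
Σcross = 783.0000 → A = |Σcross|/2 = 391.5000 mm²
Σ(r_i+r_j)·cross = 24118.2500 → first moment M = |Σ|/6 = 4019.7083
R_c = M/A = 4019.7083/391.5000 = 10.2675 mm
θ = 36° = 0.628319 rad
V = θ·R_c·A = 0.628319·10.2675·391.5000 = 2525.657 mm³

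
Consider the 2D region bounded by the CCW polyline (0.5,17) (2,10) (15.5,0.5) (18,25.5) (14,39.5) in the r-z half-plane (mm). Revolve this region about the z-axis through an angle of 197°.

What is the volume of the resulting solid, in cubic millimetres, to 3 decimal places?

Volume = 14133.986 mm³

Profile (r,z), 5 vertices: (0.5,17) (2,10) (15.5,0.5) (18,25.5) (14,39.5)
edge 0: (0.5,17)→(2,10)  cross = 0.5·10 − 2·17 = -29.0000; (r_i+r_j)·cross = 2.5·-29.0000 = -72.5000
edge 1: (2,10)→(15.5,0.5)  cross = 2·0.5 − 15.5·10 = -154.0000; (r_i+r_j)·cross = 17.5·-154.0000 = -2695.0000
edge 2: (15.5,0.5)→(18,25.5)  cross = 15.5·25.5 − 18·0.5 = 386.2500; (r_i+r_j)·cross = 33.5·386.2500 = 12939.3750
edge 3: (18,25.5)→(14,39.5)  cross = 18·39.5 − 14·25.5 = 354.0000; (r_i+r_j)·cross = 32·354.0000 = 11328.0000
edge 4: (14,39.5)→(0.5,17)  cross = 14·17 − 0.5·39.5 = 218.2500; (r_i+r_j)·cross = 14.5·218.2500 = 3164.6250
Σcross = 775.5000 → A = |Σcross|/2 = 387.7500 mm²
Σ(r_i+r_j)·cross = 24664.5000 → first moment M = |Σ|/6 = 4110.7500
R_c = M/A = 4110.7500/387.7500 = 10.6015 mm
θ = 197° = 3.438299 rad
V = θ·R_c·A = 3.438299·10.6015·387.7500 = 14133.986 mm³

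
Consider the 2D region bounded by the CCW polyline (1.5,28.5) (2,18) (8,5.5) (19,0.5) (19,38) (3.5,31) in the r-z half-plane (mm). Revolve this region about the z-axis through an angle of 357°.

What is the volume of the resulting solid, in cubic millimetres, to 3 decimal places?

Profile (r,z), 6 vertices: (1.5,28.5) (2,18) (8,5.5) (19,0.5) (19,38) (3.5,31)
edge 0: (1.5,28.5)→(2,18)  cross = 1.5·18 − 2·28.5 = -30.0000; (r_i+r_j)·cross = 3.5·-30.0000 = -105.0000
edge 1: (2,18)→(8,5.5)  cross = 2·5.5 − 8·18 = -133.0000; (r_i+r_j)·cross = 10·-133.0000 = -1330.0000
edge 2: (8,5.5)→(19,0.5)  cross = 8·0.5 − 19·5.5 = -100.5000; (r_i+r_j)·cross = 27·-100.5000 = -2713.5000
edge 3: (19,0.5)→(19,38)  cross = 19·38 − 19·0.5 = 712.5000; (r_i+r_j)·cross = 38·712.5000 = 27075.0000
edge 4: (19,38)→(3.5,31)  cross = 19·31 − 3.5·38 = 456.0000; (r_i+r_j)·cross = 22.5·456.0000 = 10260.0000
edge 5: (3.5,31)→(1.5,28.5)  cross = 3.5·28.5 − 1.5·31 = 53.2500; (r_i+r_j)·cross = 5·53.2500 = 266.2500
Σcross = 958.2500 → A = |Σcross|/2 = 479.1250 mm²
Σ(r_i+r_j)·cross = 33452.7500 → first moment M = |Σ|/6 = 5575.4583
R_c = M/A = 5575.4583/479.1250 = 11.6368 mm
θ = 357° = 6.230825 rad
V = θ·R_c·A = 6.230825·11.6368·479.1250 = 34739.708 mm³

Volume = 34739.708 mm³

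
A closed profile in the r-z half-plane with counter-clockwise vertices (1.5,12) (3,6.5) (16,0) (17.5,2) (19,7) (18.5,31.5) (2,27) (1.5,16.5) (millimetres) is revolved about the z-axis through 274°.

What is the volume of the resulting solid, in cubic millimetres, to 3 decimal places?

Volume = 22756.408 mm³

Profile (r,z), 8 vertices: (1.5,12) (3,6.5) (16,0) (17.5,2) (19,7) (18.5,31.5) (2,27) (1.5,16.5)
edge 0: (1.5,12)→(3,6.5)  cross = 1.5·6.5 − 3·12 = -26.2500; (r_i+r_j)·cross = 4.5·-26.2500 = -118.1250
edge 1: (3,6.5)→(16,0)  cross = 3·0 − 16·6.5 = -104.0000; (r_i+r_j)·cross = 19·-104.0000 = -1976.0000
edge 2: (16,0)→(17.5,2)  cross = 16·2 − 17.5·0 = 32.0000; (r_i+r_j)·cross = 33.5·32.0000 = 1072.0000
edge 3: (17.5,2)→(19,7)  cross = 17.5·7 − 19·2 = 84.5000; (r_i+r_j)·cross = 36.5·84.5000 = 3084.2500
edge 4: (19,7)→(18.5,31.5)  cross = 19·31.5 − 18.5·7 = 469.0000; (r_i+r_j)·cross = 37.5·469.0000 = 17587.5000
edge 5: (18.5,31.5)→(2,27)  cross = 18.5·27 − 2·31.5 = 436.5000; (r_i+r_j)·cross = 20.5·436.5000 = 8948.2500
edge 6: (2,27)→(1.5,16.5)  cross = 2·16.5 − 1.5·27 = -7.5000; (r_i+r_j)·cross = 3.5·-7.5000 = -26.2500
edge 7: (1.5,16.5)→(1.5,12)  cross = 1.5·12 − 1.5·16.5 = -6.7500; (r_i+r_j)·cross = 3·-6.7500 = -20.2500
Σcross = 877.5000 → A = |Σcross|/2 = 438.7500 mm²
Σ(r_i+r_j)·cross = 28551.3750 → first moment M = |Σ|/6 = 4758.5625
R_c = M/A = 4758.5625/438.7500 = 10.8457 mm
θ = 274° = 4.782202 rad
V = θ·R_c·A = 4.782202·10.8457·438.7500 = 22756.408 mm³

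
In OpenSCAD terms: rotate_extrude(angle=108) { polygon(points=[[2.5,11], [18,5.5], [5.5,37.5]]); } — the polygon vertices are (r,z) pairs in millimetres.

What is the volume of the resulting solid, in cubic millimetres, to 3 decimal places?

Volume = 3489.838 mm³

Profile (r,z), 3 vertices: (2.5,11) (18,5.5) (5.5,37.5)
edge 0: (2.5,11)→(18,5.5)  cross = 2.5·5.5 − 18·11 = -184.2500; (r_i+r_j)·cross = 20.5·-184.2500 = -3777.1250
edge 1: (18,5.5)→(5.5,37.5)  cross = 18·37.5 − 5.5·5.5 = 644.7500; (r_i+r_j)·cross = 23.5·644.7500 = 15151.6250
edge 2: (5.5,37.5)→(2.5,11)  cross = 5.5·11 − 2.5·37.5 = -33.2500; (r_i+r_j)·cross = 8·-33.2500 = -266.0000
Σcross = 427.2500 → A = |Σcross|/2 = 213.6250 mm²
Σ(r_i+r_j)·cross = 11108.5000 → first moment M = |Σ|/6 = 1851.4167
R_c = M/A = 1851.4167/213.6250 = 8.6667 mm
θ = 108° = 1.884956 rad
V = θ·R_c·A = 1.884956·8.6667·213.6250 = 3489.838 mm³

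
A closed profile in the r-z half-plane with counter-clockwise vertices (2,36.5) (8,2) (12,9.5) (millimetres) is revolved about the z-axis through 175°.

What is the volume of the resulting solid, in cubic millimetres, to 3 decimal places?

Profile (r,z), 3 vertices: (2,36.5) (8,2) (12,9.5)
edge 0: (2,36.5)→(8,2)  cross = 2·2 − 8·36.5 = -288.0000; (r_i+r_j)·cross = 10·-288.0000 = -2880.0000
edge 1: (8,2)→(12,9.5)  cross = 8·9.5 − 12·2 = 52.0000; (r_i+r_j)·cross = 20·52.0000 = 1040.0000
edge 2: (12,9.5)→(2,36.5)  cross = 12·36.5 − 2·9.5 = 419.0000; (r_i+r_j)·cross = 14·419.0000 = 5866.0000
Σcross = 183.0000 → A = |Σcross|/2 = 91.5000 mm²
Σ(r_i+r_j)·cross = 4026.0000 → first moment M = |Σ|/6 = 671.0000
R_c = M/A = 671.0000/91.5000 = 7.3333 mm
θ = 175° = 3.054326 rad
V = θ·R_c·A = 3.054326·7.3333·91.5000 = 2049.453 mm³

Volume = 2049.453 mm³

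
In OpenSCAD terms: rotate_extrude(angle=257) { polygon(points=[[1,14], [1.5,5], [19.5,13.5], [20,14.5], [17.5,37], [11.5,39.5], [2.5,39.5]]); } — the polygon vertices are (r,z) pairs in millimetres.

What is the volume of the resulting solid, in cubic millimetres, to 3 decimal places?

Volume = 22235.913 mm³

Profile (r,z), 7 vertices: (1,14) (1.5,5) (19.5,13.5) (20,14.5) (17.5,37) (11.5,39.5) (2.5,39.5)
edge 0: (1,14)→(1.5,5)  cross = 1·5 − 1.5·14 = -16.0000; (r_i+r_j)·cross = 2.5·-16.0000 = -40.0000
edge 1: (1.5,5)→(19.5,13.5)  cross = 1.5·13.5 − 19.5·5 = -77.2500; (r_i+r_j)·cross = 21·-77.2500 = -1622.2500
edge 2: (19.5,13.5)→(20,14.5)  cross = 19.5·14.5 − 20·13.5 = 12.7500; (r_i+r_j)·cross = 39.5·12.7500 = 503.6250
edge 3: (20,14.5)→(17.5,37)  cross = 20·37 − 17.5·14.5 = 486.2500; (r_i+r_j)·cross = 37.5·486.2500 = 18234.3750
edge 4: (17.5,37)→(11.5,39.5)  cross = 17.5·39.5 − 11.5·37 = 265.7500; (r_i+r_j)·cross = 29·265.7500 = 7706.7500
edge 5: (11.5,39.5)→(2.5,39.5)  cross = 11.5·39.5 − 2.5·39.5 = 355.5000; (r_i+r_j)·cross = 14·355.5000 = 4977.0000
edge 6: (2.5,39.5)→(1,14)  cross = 2.5·14 − 1·39.5 = -4.5000; (r_i+r_j)·cross = 3.5·-4.5000 = -15.7500
Σcross = 1022.5000 → A = |Σcross|/2 = 511.2500 mm²
Σ(r_i+r_j)·cross = 29743.7500 → first moment M = |Σ|/6 = 4957.2917
R_c = M/A = 4957.2917/511.2500 = 9.6964 mm
θ = 257° = 4.485496 rad
V = θ·R_c·A = 4.485496·9.6964·511.2500 = 22235.913 mm³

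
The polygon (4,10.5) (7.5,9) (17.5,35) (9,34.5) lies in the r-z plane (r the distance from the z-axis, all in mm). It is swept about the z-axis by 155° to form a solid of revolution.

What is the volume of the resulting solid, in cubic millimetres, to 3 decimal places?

Volume = 4156.971 mm³

Profile (r,z), 4 vertices: (4,10.5) (7.5,9) (17.5,35) (9,34.5)
edge 0: (4,10.5)→(7.5,9)  cross = 4·9 − 7.5·10.5 = -42.7500; (r_i+r_j)·cross = 11.5·-42.7500 = -491.6250
edge 1: (7.5,9)→(17.5,35)  cross = 7.5·35 − 17.5·9 = 105.0000; (r_i+r_j)·cross = 25·105.0000 = 2625.0000
edge 2: (17.5,35)→(9,34.5)  cross = 17.5·34.5 − 9·35 = 288.7500; (r_i+r_j)·cross = 26.5·288.7500 = 7651.8750
edge 3: (9,34.5)→(4,10.5)  cross = 9·10.5 − 4·34.5 = -43.5000; (r_i+r_j)·cross = 13·-43.5000 = -565.5000
Σcross = 307.5000 → A = |Σcross|/2 = 153.7500 mm²
Σ(r_i+r_j)·cross = 9219.7500 → first moment M = |Σ|/6 = 1536.6250
R_c = M/A = 1536.6250/153.7500 = 9.9943 mm
θ = 155° = 2.705260 rad
V = θ·R_c·A = 2.705260·9.9943·153.7500 = 4156.971 mm³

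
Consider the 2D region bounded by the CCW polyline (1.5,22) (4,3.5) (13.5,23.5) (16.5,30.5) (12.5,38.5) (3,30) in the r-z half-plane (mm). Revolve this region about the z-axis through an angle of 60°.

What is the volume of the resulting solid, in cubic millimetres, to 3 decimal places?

Profile (r,z), 6 vertices: (1.5,22) (4,3.5) (13.5,23.5) (16.5,30.5) (12.5,38.5) (3,30)
edge 0: (1.5,22)→(4,3.5)  cross = 1.5·3.5 − 4·22 = -82.7500; (r_i+r_j)·cross = 5.5·-82.7500 = -455.1250
edge 1: (4,3.5)→(13.5,23.5)  cross = 4·23.5 − 13.5·3.5 = 46.7500; (r_i+r_j)·cross = 17.5·46.7500 = 818.1250
edge 2: (13.5,23.5)→(16.5,30.5)  cross = 13.5·30.5 − 16.5·23.5 = 24.0000; (r_i+r_j)·cross = 30·24.0000 = 720.0000
edge 3: (16.5,30.5)→(12.5,38.5)  cross = 16.5·38.5 − 12.5·30.5 = 254.0000; (r_i+r_j)·cross = 29·254.0000 = 7366.0000
edge 4: (12.5,38.5)→(3,30)  cross = 12.5·30 − 3·38.5 = 259.5000; (r_i+r_j)·cross = 15.5·259.5000 = 4022.2500
edge 5: (3,30)→(1.5,22)  cross = 3·22 − 1.5·30 = 21.0000; (r_i+r_j)·cross = 4.5·21.0000 = 94.5000
Σcross = 522.5000 → A = |Σcross|/2 = 261.2500 mm²
Σ(r_i+r_j)·cross = 12565.7500 → first moment M = |Σ|/6 = 2094.2917
R_c = M/A = 2094.2917/261.2500 = 8.0164 mm
θ = 60° = 1.047198 rad
V = θ·R_c·A = 1.047198·8.0164·261.2500 = 2193.137 mm³

Volume = 2193.137 mm³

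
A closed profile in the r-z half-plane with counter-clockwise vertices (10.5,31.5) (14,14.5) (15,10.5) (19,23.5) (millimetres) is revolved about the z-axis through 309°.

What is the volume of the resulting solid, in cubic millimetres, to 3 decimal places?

Profile (r,z), 4 vertices: (10.5,31.5) (14,14.5) (15,10.5) (19,23.5)
edge 0: (10.5,31.5)→(14,14.5)  cross = 10.5·14.5 − 14·31.5 = -288.7500; (r_i+r_j)·cross = 24.5·-288.7500 = -7074.3750
edge 1: (14,14.5)→(15,10.5)  cross = 14·10.5 − 15·14.5 = -70.5000; (r_i+r_j)·cross = 29·-70.5000 = -2044.5000
edge 2: (15,10.5)→(19,23.5)  cross = 15·23.5 − 19·10.5 = 153.0000; (r_i+r_j)·cross = 34·153.0000 = 5202.0000
edge 3: (19,23.5)→(10.5,31.5)  cross = 19·31.5 − 10.5·23.5 = 351.7500; (r_i+r_j)·cross = 29.5·351.7500 = 10376.6250
Σcross = 145.5000 → A = |Σcross|/2 = 72.7500 mm²
Σ(r_i+r_j)·cross = 6459.7500 → first moment M = |Σ|/6 = 1076.6250
R_c = M/A = 1076.6250/72.7500 = 14.7990 mm
θ = 309° = 5.393067 rad
V = θ·R_c·A = 5.393067·14.7990·72.7500 = 5806.311 mm³

Volume = 5806.311 mm³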